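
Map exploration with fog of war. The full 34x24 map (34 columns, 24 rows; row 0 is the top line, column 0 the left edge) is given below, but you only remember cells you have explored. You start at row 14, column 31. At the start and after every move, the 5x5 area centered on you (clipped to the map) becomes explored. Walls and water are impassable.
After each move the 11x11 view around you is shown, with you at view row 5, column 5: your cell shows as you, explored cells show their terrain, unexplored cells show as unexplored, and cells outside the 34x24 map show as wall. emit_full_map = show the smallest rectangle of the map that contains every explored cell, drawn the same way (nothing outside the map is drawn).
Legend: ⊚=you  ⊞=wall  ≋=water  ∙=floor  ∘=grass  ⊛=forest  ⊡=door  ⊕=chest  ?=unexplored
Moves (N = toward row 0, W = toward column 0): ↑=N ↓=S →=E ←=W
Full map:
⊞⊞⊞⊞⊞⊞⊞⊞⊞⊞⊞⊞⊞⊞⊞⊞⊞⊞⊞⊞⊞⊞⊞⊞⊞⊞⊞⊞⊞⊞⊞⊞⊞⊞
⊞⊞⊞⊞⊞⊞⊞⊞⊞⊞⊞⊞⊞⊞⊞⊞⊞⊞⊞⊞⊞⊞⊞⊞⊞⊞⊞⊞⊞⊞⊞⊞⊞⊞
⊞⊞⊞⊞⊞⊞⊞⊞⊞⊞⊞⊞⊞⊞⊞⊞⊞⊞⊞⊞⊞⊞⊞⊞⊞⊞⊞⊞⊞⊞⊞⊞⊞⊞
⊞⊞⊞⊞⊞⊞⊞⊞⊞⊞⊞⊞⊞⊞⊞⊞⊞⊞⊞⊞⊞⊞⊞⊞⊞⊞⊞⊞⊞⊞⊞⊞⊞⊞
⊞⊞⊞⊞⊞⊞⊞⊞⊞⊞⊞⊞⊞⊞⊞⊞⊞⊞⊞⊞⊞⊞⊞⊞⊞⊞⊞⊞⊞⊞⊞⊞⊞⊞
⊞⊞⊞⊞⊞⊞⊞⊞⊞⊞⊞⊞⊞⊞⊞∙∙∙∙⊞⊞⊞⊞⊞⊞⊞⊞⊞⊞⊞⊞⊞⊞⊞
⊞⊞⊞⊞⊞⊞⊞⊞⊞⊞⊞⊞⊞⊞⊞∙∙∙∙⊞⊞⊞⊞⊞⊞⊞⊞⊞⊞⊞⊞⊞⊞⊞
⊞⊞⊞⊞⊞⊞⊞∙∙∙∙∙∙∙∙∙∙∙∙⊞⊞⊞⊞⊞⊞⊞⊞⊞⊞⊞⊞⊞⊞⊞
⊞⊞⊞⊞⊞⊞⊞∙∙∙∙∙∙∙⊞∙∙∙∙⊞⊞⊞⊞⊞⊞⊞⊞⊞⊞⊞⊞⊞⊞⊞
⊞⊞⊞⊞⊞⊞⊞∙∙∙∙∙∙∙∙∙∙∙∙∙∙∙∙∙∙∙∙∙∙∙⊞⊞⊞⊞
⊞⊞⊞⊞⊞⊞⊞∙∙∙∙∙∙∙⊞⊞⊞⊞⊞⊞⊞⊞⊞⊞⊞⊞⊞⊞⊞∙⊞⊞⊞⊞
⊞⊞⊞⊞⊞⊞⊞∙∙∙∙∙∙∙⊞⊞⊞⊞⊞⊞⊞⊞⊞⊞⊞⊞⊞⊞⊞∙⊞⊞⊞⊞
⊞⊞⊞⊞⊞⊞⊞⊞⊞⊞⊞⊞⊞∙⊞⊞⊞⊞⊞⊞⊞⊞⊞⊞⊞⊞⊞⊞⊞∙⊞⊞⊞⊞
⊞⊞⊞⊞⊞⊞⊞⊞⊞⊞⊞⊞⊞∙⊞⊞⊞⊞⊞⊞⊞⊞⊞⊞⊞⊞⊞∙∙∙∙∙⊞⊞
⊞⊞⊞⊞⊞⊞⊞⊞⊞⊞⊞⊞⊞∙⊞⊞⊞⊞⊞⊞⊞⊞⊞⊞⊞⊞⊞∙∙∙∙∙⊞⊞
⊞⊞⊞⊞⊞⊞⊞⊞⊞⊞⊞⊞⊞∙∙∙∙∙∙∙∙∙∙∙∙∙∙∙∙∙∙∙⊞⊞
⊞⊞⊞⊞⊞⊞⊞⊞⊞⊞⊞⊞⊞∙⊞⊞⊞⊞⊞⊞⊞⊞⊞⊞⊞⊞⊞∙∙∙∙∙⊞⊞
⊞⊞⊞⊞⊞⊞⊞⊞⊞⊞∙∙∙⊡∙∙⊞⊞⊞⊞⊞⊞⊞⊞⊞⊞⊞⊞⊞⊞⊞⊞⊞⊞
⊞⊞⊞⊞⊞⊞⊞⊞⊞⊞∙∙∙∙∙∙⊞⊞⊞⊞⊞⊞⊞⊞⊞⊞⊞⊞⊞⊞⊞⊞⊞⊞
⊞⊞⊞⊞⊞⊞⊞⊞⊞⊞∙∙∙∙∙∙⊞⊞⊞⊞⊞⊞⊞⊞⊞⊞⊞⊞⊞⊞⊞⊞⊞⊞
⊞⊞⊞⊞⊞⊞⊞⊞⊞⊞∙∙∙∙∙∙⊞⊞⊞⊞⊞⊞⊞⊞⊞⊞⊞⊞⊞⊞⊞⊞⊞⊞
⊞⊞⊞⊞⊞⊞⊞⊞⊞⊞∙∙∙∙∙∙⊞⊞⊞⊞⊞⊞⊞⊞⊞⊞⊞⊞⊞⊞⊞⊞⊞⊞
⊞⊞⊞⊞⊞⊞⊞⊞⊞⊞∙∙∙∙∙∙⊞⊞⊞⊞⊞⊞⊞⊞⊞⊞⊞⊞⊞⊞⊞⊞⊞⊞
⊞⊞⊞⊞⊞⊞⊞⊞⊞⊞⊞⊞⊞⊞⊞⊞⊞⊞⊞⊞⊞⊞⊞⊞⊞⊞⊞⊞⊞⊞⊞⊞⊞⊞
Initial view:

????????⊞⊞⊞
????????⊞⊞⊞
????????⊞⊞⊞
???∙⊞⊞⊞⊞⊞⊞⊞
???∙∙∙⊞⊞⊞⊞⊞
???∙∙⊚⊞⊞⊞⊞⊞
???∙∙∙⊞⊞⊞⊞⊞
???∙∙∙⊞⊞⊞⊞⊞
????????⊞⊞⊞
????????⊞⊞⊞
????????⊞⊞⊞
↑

????????⊞⊞⊞
????????⊞⊞⊞
????????⊞⊞⊞
???∙⊞⊞⊞⊞⊞⊞⊞
???∙⊞⊞⊞⊞⊞⊞⊞
???∙∙⊚⊞⊞⊞⊞⊞
???∙∙∙⊞⊞⊞⊞⊞
???∙∙∙⊞⊞⊞⊞⊞
???∙∙∙⊞⊞⊞⊞⊞
????????⊞⊞⊞
????????⊞⊞⊞

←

?????????⊞⊞
?????????⊞⊞
?????????⊞⊞
???⊞∙⊞⊞⊞⊞⊞⊞
???⊞∙⊞⊞⊞⊞⊞⊞
???∙∙⊚∙⊞⊞⊞⊞
???∙∙∙∙⊞⊞⊞⊞
???∙∙∙∙⊞⊞⊞⊞
????∙∙∙⊞⊞⊞⊞
?????????⊞⊞
?????????⊞⊞

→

????????⊞⊞⊞
????????⊞⊞⊞
????????⊞⊞⊞
??⊞∙⊞⊞⊞⊞⊞⊞⊞
??⊞∙⊞⊞⊞⊞⊞⊞⊞
??∙∙∙⊚⊞⊞⊞⊞⊞
??∙∙∙∙⊞⊞⊞⊞⊞
??∙∙∙∙⊞⊞⊞⊞⊞
???∙∙∙⊞⊞⊞⊞⊞
????????⊞⊞⊞
????????⊞⊞⊞

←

?????????⊞⊞
?????????⊞⊞
?????????⊞⊞
???⊞∙⊞⊞⊞⊞⊞⊞
???⊞∙⊞⊞⊞⊞⊞⊞
???∙∙⊚∙⊞⊞⊞⊞
???∙∙∙∙⊞⊞⊞⊞
???∙∙∙∙⊞⊞⊞⊞
????∙∙∙⊞⊞⊞⊞
?????????⊞⊞
?????????⊞⊞

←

??????????⊞
??????????⊞
??????????⊞
???⊞⊞∙⊞⊞⊞⊞⊞
???⊞⊞∙⊞⊞⊞⊞⊞
???∙∙⊚∙∙⊞⊞⊞
???∙∙∙∙∙⊞⊞⊞
???∙∙∙∙∙⊞⊞⊞
?????∙∙∙⊞⊞⊞
??????????⊞
??????????⊞

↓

??????????⊞
??????????⊞
???⊞⊞∙⊞⊞⊞⊞⊞
???⊞⊞∙⊞⊞⊞⊞⊞
???∙∙∙∙∙⊞⊞⊞
???∙∙⊚∙∙⊞⊞⊞
???∙∙∙∙∙⊞⊞⊞
???∙∙∙∙∙⊞⊞⊞
??????????⊞
??????????⊞
??????????⊞

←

???????????
???????????
????⊞⊞∙⊞⊞⊞⊞
???⊞⊞⊞∙⊞⊞⊞⊞
???⊞∙∙∙∙∙⊞⊞
???⊞∙⊚∙∙∙⊞⊞
???∙∙∙∙∙∙⊞⊞
???⊞∙∙∙∙∙⊞⊞
???????????
???????????
???????????

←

???????????
???????????
?????⊞⊞∙⊞⊞⊞
???⊞⊞⊞⊞∙⊞⊞⊞
???⊞⊞∙∙∙∙∙⊞
???⊞⊞⊚∙∙∙∙⊞
???∙∙∙∙∙∙∙⊞
???⊞⊞∙∙∙∙∙⊞
???????????
???????????
???????????

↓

???????????
?????⊞⊞∙⊞⊞⊞
???⊞⊞⊞⊞∙⊞⊞⊞
???⊞⊞∙∙∙∙∙⊞
???⊞⊞∙∙∙∙∙⊞
???∙∙⊚∙∙∙∙⊞
???⊞⊞∙∙∙∙∙⊞
???⊞⊞⊞⊞⊞???
???????????
???????????
???????????

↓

?????⊞⊞∙⊞⊞⊞
???⊞⊞⊞⊞∙⊞⊞⊞
???⊞⊞∙∙∙∙∙⊞
???⊞⊞∙∙∙∙∙⊞
???∙∙∙∙∙∙∙⊞
???⊞⊞⊚∙∙∙∙⊞
???⊞⊞⊞⊞⊞???
???⊞⊞⊞⊞⊞???
???????????
???????????
???????????

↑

???????????
?????⊞⊞∙⊞⊞⊞
???⊞⊞⊞⊞∙⊞⊞⊞
???⊞⊞∙∙∙∙∙⊞
???⊞⊞∙∙∙∙∙⊞
???∙∙⊚∙∙∙∙⊞
???⊞⊞∙∙∙∙∙⊞
???⊞⊞⊞⊞⊞???
???⊞⊞⊞⊞⊞???
???????????
???????????

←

???????????
??????⊞⊞∙⊞⊞
????⊞⊞⊞⊞∙⊞⊞
???⊞⊞⊞∙∙∙∙∙
???⊞⊞⊞∙∙∙∙∙
???∙∙⊚∙∙∙∙∙
???⊞⊞⊞∙∙∙∙∙
???⊞⊞⊞⊞⊞⊞??
????⊞⊞⊞⊞⊞??
???????????
???????????

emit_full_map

???⊞⊞∙⊞⊞⊞⊞
?⊞⊞⊞⊞∙⊞⊞⊞⊞
⊞⊞⊞∙∙∙∙∙⊞⊞
⊞⊞⊞∙∙∙∙∙⊞⊞
∙∙⊚∙∙∙∙∙⊞⊞
⊞⊞⊞∙∙∙∙∙⊞⊞
⊞⊞⊞⊞⊞⊞????
?⊞⊞⊞⊞⊞????

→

???????????
?????⊞⊞∙⊞⊞⊞
???⊞⊞⊞⊞∙⊞⊞⊞
??⊞⊞⊞∙∙∙∙∙⊞
??⊞⊞⊞∙∙∙∙∙⊞
??∙∙∙⊚∙∙∙∙⊞
??⊞⊞⊞∙∙∙∙∙⊞
??⊞⊞⊞⊞⊞⊞???
???⊞⊞⊞⊞⊞???
???????????
???????????

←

???????????
??????⊞⊞∙⊞⊞
????⊞⊞⊞⊞∙⊞⊞
???⊞⊞⊞∙∙∙∙∙
???⊞⊞⊞∙∙∙∙∙
???∙∙⊚∙∙∙∙∙
???⊞⊞⊞∙∙∙∙∙
???⊞⊞⊞⊞⊞⊞??
????⊞⊞⊞⊞⊞??
???????????
???????????

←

???????????
???????⊞⊞∙⊞
?????⊞⊞⊞⊞∙⊞
???⊞⊞⊞⊞∙∙∙∙
???⊞⊞⊞⊞∙∙∙∙
???∙∙⊚∙∙∙∙∙
???⊞⊞⊞⊞∙∙∙∙
???⊞⊞⊞⊞⊞⊞⊞?
?????⊞⊞⊞⊞⊞?
???????????
???????????

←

???????????
????????⊞⊞∙
??????⊞⊞⊞⊞∙
???⊞⊞⊞⊞⊞∙∙∙
???⊞⊞⊞⊞⊞∙∙∙
???∙∙⊚∙∙∙∙∙
???⊞⊞⊞⊞⊞∙∙∙
???⊞⊞⊞⊞⊞⊞⊞⊞
??????⊞⊞⊞⊞⊞
???????????
???????????

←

???????????
?????????⊞⊞
???????⊞⊞⊞⊞
???⊞⊞⊞⊞⊞⊞∙∙
???⊞⊞⊞⊞⊞⊞∙∙
???∙∙⊚∙∙∙∙∙
???⊞⊞⊞⊞⊞⊞∙∙
???⊞⊞⊞⊞⊞⊞⊞⊞
???????⊞⊞⊞⊞
???????????
???????????

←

???????????
??????????⊞
????????⊞⊞⊞
???⊞⊞⊞⊞⊞⊞⊞∙
???⊞⊞⊞⊞⊞⊞⊞∙
???∙∙⊚∙∙∙∙∙
???⊞⊞⊞⊞⊞⊞⊞∙
???⊞⊞⊞⊞⊞⊞⊞⊞
????????⊞⊞⊞
???????????
???????????

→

???????????
?????????⊞⊞
???????⊞⊞⊞⊞
??⊞⊞⊞⊞⊞⊞⊞∙∙
??⊞⊞⊞⊞⊞⊞⊞∙∙
??∙∙∙⊚∙∙∙∙∙
??⊞⊞⊞⊞⊞⊞⊞∙∙
??⊞⊞⊞⊞⊞⊞⊞⊞⊞
???????⊞⊞⊞⊞
???????????
???????????

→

???????????
????????⊞⊞∙
??????⊞⊞⊞⊞∙
?⊞⊞⊞⊞⊞⊞⊞∙∙∙
?⊞⊞⊞⊞⊞⊞⊞∙∙∙
?∙∙∙∙⊚∙∙∙∙∙
?⊞⊞⊞⊞⊞⊞⊞∙∙∙
?⊞⊞⊞⊞⊞⊞⊞⊞⊞⊞
??????⊞⊞⊞⊞⊞
???????????
???????????

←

???????????
?????????⊞⊞
???????⊞⊞⊞⊞
??⊞⊞⊞⊞⊞⊞⊞∙∙
??⊞⊞⊞⊞⊞⊞⊞∙∙
??∙∙∙⊚∙∙∙∙∙
??⊞⊞⊞⊞⊞⊞⊞∙∙
??⊞⊞⊞⊞⊞⊞⊞⊞⊞
???????⊞⊞⊞⊞
???????????
???????????

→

???????????
????????⊞⊞∙
??????⊞⊞⊞⊞∙
?⊞⊞⊞⊞⊞⊞⊞∙∙∙
?⊞⊞⊞⊞⊞⊞⊞∙∙∙
?∙∙∙∙⊚∙∙∙∙∙
?⊞⊞⊞⊞⊞⊞⊞∙∙∙
?⊞⊞⊞⊞⊞⊞⊞⊞⊞⊞
??????⊞⊞⊞⊞⊞
???????????
???????????

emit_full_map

???????⊞⊞∙⊞⊞⊞⊞
?????⊞⊞⊞⊞∙⊞⊞⊞⊞
⊞⊞⊞⊞⊞⊞⊞∙∙∙∙∙⊞⊞
⊞⊞⊞⊞⊞⊞⊞∙∙∙∙∙⊞⊞
∙∙∙∙⊚∙∙∙∙∙∙∙⊞⊞
⊞⊞⊞⊞⊞⊞⊞∙∙∙∙∙⊞⊞
⊞⊞⊞⊞⊞⊞⊞⊞⊞⊞????
?????⊞⊞⊞⊞⊞????


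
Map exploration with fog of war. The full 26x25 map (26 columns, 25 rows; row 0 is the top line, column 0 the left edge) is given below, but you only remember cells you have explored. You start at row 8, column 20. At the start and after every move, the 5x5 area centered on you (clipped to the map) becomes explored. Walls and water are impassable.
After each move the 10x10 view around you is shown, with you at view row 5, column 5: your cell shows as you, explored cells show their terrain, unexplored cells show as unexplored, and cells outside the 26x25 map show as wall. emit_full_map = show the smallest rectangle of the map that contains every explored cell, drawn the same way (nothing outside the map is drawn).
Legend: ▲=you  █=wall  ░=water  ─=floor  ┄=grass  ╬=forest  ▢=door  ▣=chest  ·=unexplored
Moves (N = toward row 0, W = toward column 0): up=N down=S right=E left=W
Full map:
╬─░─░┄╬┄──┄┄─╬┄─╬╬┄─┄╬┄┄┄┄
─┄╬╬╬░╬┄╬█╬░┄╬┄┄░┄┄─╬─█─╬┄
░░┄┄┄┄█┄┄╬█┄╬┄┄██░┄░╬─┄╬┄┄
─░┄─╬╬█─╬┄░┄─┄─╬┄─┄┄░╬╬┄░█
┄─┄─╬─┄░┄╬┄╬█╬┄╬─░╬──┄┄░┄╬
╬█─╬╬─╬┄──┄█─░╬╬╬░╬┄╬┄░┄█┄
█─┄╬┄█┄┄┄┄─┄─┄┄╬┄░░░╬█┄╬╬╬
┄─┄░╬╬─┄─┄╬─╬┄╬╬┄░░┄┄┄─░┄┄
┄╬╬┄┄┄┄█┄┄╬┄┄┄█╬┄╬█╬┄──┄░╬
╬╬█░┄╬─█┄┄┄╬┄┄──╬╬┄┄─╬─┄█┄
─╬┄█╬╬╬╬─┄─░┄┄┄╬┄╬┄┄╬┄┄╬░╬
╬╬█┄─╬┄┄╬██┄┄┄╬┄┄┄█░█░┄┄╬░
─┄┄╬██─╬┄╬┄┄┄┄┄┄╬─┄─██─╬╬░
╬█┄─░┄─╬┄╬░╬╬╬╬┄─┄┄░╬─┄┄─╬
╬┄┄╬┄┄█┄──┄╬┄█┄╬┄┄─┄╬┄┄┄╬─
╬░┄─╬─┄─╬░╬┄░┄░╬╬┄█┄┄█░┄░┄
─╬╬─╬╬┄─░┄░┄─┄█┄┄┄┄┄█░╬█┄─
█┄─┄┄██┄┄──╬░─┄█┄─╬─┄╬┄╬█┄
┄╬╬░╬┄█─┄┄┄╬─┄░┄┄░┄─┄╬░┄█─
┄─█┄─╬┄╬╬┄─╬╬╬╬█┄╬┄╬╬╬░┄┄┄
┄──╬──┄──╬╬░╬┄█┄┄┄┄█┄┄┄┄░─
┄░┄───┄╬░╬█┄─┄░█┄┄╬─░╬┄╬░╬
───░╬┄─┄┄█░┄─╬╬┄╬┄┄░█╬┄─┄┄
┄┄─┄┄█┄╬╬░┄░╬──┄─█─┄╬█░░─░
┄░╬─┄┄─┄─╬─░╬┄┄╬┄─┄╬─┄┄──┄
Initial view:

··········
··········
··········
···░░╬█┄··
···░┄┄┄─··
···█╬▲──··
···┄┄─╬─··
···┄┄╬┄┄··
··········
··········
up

··········
··········
··········
···╬┄╬┄░··
···░░╬█┄··
···░┄▲┄─··
···█╬┄──··
···┄┄─╬─··
···┄┄╬┄┄··
··········

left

··········
··········
··········
···░╬┄╬┄░·
···░░░╬█┄·
···░░▲┄┄─·
···╬█╬┄──·
···╬┄┄─╬─·
····┄┄╬┄┄·
··········

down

··········
··········
···░╬┄╬┄░·
···░░░╬█┄·
···░░┄┄┄─·
···╬█▲┄──·
···╬┄┄─╬─·
···╬┄┄╬┄┄·
··········
··········

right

··········
··········
··░╬┄╬┄░··
··░░░╬█┄··
··░░┄┄┄─··
··╬█╬▲──··
··╬┄┄─╬─··
··╬┄┄╬┄┄··
··········
··········

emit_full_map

░╬┄╬┄░
░░░╬█┄
░░┄┄┄─
╬█╬▲──
╬┄┄─╬─
╬┄┄╬┄┄

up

··········
··········
··········
··░╬┄╬┄░··
··░░░╬█┄··
··░░┄▲┄─··
··╬█╬┄──··
··╬┄┄─╬─··
··╬┄┄╬┄┄··
··········

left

··········
··········
··········
···░╬┄╬┄░·
···░░░╬█┄·
···░░▲┄┄─·
···╬█╬┄──·
···╬┄┄─╬─·
···╬┄┄╬┄┄·
··········

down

··········
··········
···░╬┄╬┄░·
···░░░╬█┄·
···░░┄┄┄─·
···╬█▲┄──·
···╬┄┄─╬─·
···╬┄┄╬┄┄·
··········
··········

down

··········
···░╬┄╬┄░·
···░░░╬█┄·
···░░┄┄┄─·
···╬█╬┄──·
···╬┄▲─╬─·
···╬┄┄╬┄┄·
···┄█░█░··
··········
··········

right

··········
··░╬┄╬┄░··
··░░░╬█┄··
··░░┄┄┄─··
··╬█╬┄──··
··╬┄┄▲╬─··
··╬┄┄╬┄┄··
··┄█░█░┄··
··········
··········

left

··········
···░╬┄╬┄░·
···░░░╬█┄·
···░░┄┄┄─·
···╬█╬┄──·
···╬┄▲─╬─·
···╬┄┄╬┄┄·
···┄█░█░┄·
··········
··········

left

··········
····░╬┄╬┄░
····░░░╬█┄
···┄░░┄┄┄─
···┄╬█╬┄──
···╬╬▲┄─╬─
···┄╬┄┄╬┄┄
···┄┄█░█░┄
··········
··········

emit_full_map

·░╬┄╬┄░
·░░░╬█┄
┄░░┄┄┄─
┄╬█╬┄──
╬╬▲┄─╬─
┄╬┄┄╬┄┄
┄┄█░█░┄

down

····░╬┄╬┄░
····░░░╬█┄
···┄░░┄┄┄─
···┄╬█╬┄──
···╬╬┄┄─╬─
···┄╬▲┄╬┄┄
···┄┄█░█░┄
···╬─┄─█··
··········
··········

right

···░╬┄╬┄░·
···░░░╬█┄·
··┄░░┄┄┄─·
··┄╬█╬┄──·
··╬╬┄┄─╬─·
··┄╬┄▲╬┄┄·
··┄┄█░█░┄·
··╬─┄─██··
··········
··········

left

····░╬┄╬┄░
····░░░╬█┄
···┄░░┄┄┄─
···┄╬█╬┄──
···╬╬┄┄─╬─
···┄╬▲┄╬┄┄
···┄┄█░█░┄
···╬─┄─██·
··········
··········

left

·····░╬┄╬┄
·····░░░╬█
····┄░░┄┄┄
···╬┄╬█╬┄─
···─╬╬┄┄─╬
···╬┄▲┄┄╬┄
···┄┄┄█░█░
···┄╬─┄─██
··········
··········

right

····░╬┄╬┄░
····░░░╬█┄
···┄░░┄┄┄─
··╬┄╬█╬┄──
··─╬╬┄┄─╬─
··╬┄╬▲┄╬┄┄
··┄┄┄█░█░┄
··┄╬─┄─██·
··········
··········

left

·····░╬┄╬┄
·····░░░╬█
····┄░░┄┄┄
···╬┄╬█╬┄─
···─╬╬┄┄─╬
···╬┄▲┄┄╬┄
···┄┄┄█░█░
···┄╬─┄─██
··········
··········

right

····░╬┄╬┄░
····░░░╬█┄
···┄░░┄┄┄─
··╬┄╬█╬┄──
··─╬╬┄┄─╬─
··╬┄╬▲┄╬┄┄
··┄┄┄█░█░┄
··┄╬─┄─██·
··········
··········


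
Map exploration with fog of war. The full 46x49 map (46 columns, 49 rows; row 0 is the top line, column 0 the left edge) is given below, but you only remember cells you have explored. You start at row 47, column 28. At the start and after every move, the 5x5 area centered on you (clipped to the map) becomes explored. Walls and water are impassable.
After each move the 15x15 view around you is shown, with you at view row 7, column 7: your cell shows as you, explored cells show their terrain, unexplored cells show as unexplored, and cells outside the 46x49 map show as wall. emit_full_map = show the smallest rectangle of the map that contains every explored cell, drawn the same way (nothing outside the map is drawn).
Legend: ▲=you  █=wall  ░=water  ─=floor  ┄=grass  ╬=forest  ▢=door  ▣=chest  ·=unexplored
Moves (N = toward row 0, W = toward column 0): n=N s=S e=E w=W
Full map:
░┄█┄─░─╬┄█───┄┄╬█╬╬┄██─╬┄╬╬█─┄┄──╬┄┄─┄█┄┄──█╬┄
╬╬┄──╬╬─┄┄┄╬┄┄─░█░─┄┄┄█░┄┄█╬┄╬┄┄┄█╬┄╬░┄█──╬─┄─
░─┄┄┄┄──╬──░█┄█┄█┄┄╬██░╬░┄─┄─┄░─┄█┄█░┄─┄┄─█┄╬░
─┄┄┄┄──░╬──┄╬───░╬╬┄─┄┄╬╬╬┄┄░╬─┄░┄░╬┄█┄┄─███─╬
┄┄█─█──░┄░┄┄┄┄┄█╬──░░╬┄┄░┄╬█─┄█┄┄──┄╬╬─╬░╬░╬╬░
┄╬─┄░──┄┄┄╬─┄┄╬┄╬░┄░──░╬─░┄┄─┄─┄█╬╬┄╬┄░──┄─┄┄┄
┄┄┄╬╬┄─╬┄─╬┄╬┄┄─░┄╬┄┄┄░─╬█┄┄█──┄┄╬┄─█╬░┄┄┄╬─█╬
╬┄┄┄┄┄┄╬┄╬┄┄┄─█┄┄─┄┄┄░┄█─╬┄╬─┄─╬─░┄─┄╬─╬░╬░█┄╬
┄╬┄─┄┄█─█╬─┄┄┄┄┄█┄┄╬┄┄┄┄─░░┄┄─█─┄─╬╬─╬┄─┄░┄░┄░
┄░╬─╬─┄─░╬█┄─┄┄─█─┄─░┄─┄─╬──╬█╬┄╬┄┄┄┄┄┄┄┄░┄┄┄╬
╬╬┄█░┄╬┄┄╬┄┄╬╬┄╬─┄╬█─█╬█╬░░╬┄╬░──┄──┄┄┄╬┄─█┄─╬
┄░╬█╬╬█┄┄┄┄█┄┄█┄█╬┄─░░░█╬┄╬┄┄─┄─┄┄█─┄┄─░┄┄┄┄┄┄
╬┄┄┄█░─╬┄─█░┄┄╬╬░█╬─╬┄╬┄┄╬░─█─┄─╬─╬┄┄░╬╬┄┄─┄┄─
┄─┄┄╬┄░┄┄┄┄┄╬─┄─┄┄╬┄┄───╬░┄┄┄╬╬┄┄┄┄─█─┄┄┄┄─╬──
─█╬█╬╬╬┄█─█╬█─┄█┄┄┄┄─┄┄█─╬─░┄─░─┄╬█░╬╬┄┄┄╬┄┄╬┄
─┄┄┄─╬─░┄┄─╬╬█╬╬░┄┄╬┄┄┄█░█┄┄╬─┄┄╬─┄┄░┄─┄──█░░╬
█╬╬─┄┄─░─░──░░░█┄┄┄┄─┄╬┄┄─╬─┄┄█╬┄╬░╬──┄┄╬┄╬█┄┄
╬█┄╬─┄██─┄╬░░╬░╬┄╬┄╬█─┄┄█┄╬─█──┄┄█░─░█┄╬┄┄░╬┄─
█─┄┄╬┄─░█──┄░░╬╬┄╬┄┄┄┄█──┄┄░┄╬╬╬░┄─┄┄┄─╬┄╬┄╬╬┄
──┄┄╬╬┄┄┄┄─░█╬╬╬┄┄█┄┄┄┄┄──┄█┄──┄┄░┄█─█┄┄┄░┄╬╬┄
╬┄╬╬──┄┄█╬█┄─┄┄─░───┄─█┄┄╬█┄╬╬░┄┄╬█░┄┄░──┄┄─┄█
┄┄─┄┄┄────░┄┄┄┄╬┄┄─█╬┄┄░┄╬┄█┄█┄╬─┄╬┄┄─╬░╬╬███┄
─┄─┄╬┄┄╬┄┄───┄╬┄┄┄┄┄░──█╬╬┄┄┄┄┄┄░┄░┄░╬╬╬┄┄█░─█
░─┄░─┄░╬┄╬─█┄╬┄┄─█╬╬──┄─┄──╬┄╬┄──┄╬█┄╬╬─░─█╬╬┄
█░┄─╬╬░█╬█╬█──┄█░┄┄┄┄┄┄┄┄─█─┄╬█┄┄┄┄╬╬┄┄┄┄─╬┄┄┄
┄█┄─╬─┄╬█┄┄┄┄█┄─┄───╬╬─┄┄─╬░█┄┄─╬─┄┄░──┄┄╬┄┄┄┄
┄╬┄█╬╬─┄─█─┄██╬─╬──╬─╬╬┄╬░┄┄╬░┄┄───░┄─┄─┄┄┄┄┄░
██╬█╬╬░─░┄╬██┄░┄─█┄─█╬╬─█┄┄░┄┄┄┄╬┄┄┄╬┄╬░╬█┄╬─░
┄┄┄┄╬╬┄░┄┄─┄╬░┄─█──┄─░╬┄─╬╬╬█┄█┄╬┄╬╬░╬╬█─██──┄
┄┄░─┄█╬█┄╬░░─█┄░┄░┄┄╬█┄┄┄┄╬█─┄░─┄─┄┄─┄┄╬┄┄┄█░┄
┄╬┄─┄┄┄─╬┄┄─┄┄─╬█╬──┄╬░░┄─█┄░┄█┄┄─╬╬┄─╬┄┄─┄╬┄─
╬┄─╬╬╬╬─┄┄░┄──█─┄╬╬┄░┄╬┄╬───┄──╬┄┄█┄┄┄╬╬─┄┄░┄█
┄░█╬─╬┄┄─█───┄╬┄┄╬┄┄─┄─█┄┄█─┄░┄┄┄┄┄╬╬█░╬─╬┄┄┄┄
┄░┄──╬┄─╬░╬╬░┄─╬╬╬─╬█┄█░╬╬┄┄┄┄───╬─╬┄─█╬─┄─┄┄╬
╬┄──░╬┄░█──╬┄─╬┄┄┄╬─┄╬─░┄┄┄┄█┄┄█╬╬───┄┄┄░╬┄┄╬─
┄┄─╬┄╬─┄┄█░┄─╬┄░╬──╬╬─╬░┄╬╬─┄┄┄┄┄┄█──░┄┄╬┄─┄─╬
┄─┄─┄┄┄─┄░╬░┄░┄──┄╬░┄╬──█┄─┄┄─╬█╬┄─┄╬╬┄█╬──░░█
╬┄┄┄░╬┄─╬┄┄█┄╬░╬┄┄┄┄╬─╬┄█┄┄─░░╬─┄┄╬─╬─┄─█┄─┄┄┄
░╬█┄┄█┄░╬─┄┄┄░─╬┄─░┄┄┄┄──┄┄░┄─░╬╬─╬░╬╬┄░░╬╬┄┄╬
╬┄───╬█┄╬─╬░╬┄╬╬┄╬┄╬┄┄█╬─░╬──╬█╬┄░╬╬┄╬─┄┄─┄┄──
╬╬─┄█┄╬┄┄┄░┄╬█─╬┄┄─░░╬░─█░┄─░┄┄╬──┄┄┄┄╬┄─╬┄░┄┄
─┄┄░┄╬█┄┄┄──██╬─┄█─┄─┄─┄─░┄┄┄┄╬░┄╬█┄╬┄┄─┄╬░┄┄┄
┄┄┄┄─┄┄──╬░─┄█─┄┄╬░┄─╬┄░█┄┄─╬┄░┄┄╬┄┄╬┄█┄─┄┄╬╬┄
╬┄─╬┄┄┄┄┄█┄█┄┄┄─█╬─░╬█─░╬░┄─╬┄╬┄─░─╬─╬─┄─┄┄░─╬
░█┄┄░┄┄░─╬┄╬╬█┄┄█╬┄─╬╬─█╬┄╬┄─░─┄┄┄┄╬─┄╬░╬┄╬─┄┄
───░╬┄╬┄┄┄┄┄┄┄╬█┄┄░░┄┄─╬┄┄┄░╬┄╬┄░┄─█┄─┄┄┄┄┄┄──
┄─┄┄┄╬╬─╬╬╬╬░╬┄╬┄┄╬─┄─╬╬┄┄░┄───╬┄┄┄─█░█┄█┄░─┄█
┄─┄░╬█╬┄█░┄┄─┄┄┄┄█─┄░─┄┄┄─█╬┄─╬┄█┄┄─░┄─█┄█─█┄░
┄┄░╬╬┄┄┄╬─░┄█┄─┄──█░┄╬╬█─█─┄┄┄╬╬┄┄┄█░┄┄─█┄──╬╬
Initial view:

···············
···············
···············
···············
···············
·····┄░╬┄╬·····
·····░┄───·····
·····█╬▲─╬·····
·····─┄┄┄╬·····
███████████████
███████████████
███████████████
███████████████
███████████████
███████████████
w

···············
···············
···············
···············
···············
·····┄┄░╬┄╬····
·····┄░┄───····
·····─█▲┄─╬····
·····█─┄┄┄╬····
███████████████
███████████████
███████████████
███████████████
███████████████
███████████████

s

···············
···············
···············
···············
·····┄┄░╬┄╬····
·····┄░┄───····
·····─█╬┄─╬····
·····█─▲┄┄╬····
███████████████
███████████████
███████████████
███████████████
███████████████
███████████████
███████████████

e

···············
···············
···············
···············
····┄┄░╬┄╬·····
····┄░┄───·····
····─█╬┄─╬·····
····█─┄▲┄╬·····
███████████████
███████████████
███████████████
███████████████
███████████████
███████████████
███████████████

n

···············
···············
···············
···············
···············
····┄┄░╬┄╬·····
····┄░┄───·····
····─█╬▲─╬·····
····█─┄┄┄╬·····
███████████████
███████████████
███████████████
███████████████
███████████████
███████████████

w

···············
···············
···············
···············
···············
·····┄┄░╬┄╬····
·····┄░┄───····
·····─█▲┄─╬····
·····█─┄┄┄╬····
███████████████
███████████████
███████████████
███████████████
███████████████
███████████████

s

···············
···············
···············
···············
·····┄┄░╬┄╬····
·····┄░┄───····
·····─█╬┄─╬····
·····█─▲┄┄╬····
███████████████
███████████████
███████████████
███████████████
███████████████
███████████████
███████████████

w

···············
···············
···············
···············
······┄┄░╬┄╬···
·····┄┄░┄───···
·····┄─█╬┄─╬···
·····─█▲┄┄┄╬···
███████████████
███████████████
███████████████
███████████████
███████████████
███████████████
███████████████

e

···············
···············
···············
···············
·····┄┄░╬┄╬····
····┄┄░┄───····
····┄─█╬┄─╬····
····─█─▲┄┄╬····
███████████████
███████████████
███████████████
███████████████
███████████████
███████████████
███████████████

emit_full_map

·┄┄░╬┄╬
┄┄░┄───
┄─█╬┄─╬
─█─▲┄┄╬

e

···············
···············
···············
···············
····┄┄░╬┄╬·····
···┄┄░┄───·····
···┄─█╬┄─╬·····
···─█─┄▲┄╬·····
███████████████
███████████████
███████████████
███████████████
███████████████
███████████████
███████████████

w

···············
···············
···············
···············
·····┄┄░╬┄╬····
····┄┄░┄───····
····┄─█╬┄─╬····
····─█─▲┄┄╬····
███████████████
███████████████
███████████████
███████████████
███████████████
███████████████
███████████████

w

···············
···············
···············
···············
······┄┄░╬┄╬···
·····┄┄░┄───···
·····┄─█╬┄─╬···
·····─█▲┄┄┄╬···
███████████████
███████████████
███████████████
███████████████
███████████████
███████████████
███████████████


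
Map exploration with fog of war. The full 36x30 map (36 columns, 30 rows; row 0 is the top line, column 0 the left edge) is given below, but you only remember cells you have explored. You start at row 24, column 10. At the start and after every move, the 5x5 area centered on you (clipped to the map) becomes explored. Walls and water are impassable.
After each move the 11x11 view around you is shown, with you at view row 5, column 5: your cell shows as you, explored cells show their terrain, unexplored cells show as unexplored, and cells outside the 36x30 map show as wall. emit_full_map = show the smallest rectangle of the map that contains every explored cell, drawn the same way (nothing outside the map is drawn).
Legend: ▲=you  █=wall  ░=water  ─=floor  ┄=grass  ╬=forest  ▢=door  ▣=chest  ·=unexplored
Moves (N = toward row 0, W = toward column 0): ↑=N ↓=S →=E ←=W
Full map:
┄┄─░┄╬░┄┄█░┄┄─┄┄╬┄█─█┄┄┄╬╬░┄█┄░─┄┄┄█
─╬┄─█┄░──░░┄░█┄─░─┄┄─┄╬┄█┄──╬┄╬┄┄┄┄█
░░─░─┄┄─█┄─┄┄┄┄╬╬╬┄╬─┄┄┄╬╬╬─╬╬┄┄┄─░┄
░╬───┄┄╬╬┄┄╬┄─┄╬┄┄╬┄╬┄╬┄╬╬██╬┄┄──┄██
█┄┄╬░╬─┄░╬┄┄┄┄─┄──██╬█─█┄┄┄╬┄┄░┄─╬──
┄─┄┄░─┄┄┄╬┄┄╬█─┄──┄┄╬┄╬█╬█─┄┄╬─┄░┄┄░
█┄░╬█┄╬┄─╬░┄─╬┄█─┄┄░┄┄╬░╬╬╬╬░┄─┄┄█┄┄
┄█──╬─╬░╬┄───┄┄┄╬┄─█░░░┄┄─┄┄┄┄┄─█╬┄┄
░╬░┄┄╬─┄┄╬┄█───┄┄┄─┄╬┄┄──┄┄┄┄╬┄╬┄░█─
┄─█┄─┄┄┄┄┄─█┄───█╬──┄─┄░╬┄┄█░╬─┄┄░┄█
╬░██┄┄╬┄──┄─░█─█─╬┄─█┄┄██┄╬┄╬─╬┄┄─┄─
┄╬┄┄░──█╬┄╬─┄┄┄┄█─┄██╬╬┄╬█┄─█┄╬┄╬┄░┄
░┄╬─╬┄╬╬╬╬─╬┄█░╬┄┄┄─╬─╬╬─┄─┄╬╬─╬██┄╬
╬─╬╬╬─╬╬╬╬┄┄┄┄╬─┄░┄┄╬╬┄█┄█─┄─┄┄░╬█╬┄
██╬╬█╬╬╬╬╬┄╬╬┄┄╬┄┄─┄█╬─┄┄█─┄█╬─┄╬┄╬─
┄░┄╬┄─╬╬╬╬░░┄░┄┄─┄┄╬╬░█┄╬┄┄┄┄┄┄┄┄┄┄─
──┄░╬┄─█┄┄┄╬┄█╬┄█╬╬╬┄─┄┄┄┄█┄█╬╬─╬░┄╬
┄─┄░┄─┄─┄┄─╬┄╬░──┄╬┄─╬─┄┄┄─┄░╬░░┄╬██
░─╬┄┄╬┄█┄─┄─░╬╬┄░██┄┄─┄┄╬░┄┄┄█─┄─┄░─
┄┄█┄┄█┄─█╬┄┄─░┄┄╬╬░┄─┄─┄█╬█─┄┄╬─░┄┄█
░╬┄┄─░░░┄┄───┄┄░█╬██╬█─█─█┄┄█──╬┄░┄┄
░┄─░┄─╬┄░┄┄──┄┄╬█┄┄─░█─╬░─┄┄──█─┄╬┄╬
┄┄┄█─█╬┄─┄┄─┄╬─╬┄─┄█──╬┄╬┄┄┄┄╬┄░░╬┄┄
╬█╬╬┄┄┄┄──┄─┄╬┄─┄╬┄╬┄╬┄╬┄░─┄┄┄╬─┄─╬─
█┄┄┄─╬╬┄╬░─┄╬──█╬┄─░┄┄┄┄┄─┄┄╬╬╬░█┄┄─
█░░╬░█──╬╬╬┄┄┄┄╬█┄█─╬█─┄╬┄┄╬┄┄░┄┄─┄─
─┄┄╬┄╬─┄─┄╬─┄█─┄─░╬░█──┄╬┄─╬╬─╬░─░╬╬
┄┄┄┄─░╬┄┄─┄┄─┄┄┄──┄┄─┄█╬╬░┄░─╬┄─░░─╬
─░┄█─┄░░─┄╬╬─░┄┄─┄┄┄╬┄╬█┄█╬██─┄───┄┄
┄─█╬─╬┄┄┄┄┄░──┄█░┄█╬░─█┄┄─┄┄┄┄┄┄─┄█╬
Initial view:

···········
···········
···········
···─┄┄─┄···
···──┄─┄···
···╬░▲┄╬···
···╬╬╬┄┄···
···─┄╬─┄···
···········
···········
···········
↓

···········
···········
···─┄┄─┄···
···──┄─┄···
···╬░─┄╬···
···╬╬▲┄┄···
···─┄╬─┄···
···┄─┄┄─···
···········
···········
███████████

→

···········
···········
··─┄┄─┄····
··──┄─┄╬···
··╬░─┄╬─···
··╬╬╬▲┄┄···
··─┄╬─┄█···
··┄─┄┄─┄···
···········
···········
███████████

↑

···········
···········
···········
··─┄┄─┄╬···
··──┄─┄╬···
··╬░─▲╬─···
··╬╬╬┄┄┄···
··─┄╬─┄█···
··┄─┄┄─┄···
···········
···········

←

···········
···········
···········
···─┄┄─┄╬··
···──┄─┄╬··
···╬░▲┄╬─··
···╬╬╬┄┄┄··
···─┄╬─┄█··
···┄─┄┄─┄··
···········
···········

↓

···········
···········
···─┄┄─┄╬··
···──┄─┄╬··
···╬░─┄╬─··
···╬╬▲┄┄┄··
···─┄╬─┄█··
···┄─┄┄─┄··
···········
···········
███████████

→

···········
···········
··─┄┄─┄╬···
··──┄─┄╬···
··╬░─┄╬─···
··╬╬╬▲┄┄···
··─┄╬─┄█···
··┄─┄┄─┄···
···········
···········
███████████

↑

···········
···········
···········
··─┄┄─┄╬···
··──┄─┄╬···
··╬░─▲╬─···
··╬╬╬┄┄┄···
··─┄╬─┄█···
··┄─┄┄─┄···
···········
···········

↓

···········
···········
··─┄┄─┄╬···
··──┄─┄╬···
··╬░─┄╬─···
··╬╬╬▲┄┄···
··─┄╬─┄█···
··┄─┄┄─┄···
···········
···········
███████████

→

···········
···········
·─┄┄─┄╬····
·──┄─┄╬┄···
·╬░─┄╬──···
·╬╬╬┄▲┄┄···
·─┄╬─┄█─···
·┄─┄┄─┄┄···
···········
···········
███████████

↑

···········
···········
···········
·─┄┄─┄╬─···
·──┄─┄╬┄···
·╬░─┄▲──···
·╬╬╬┄┄┄┄···
·─┄╬─┄█─···
·┄─┄┄─┄┄···
···········
···········

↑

···········
···········
···········
···┄──┄┄···
·─┄┄─┄╬─···
·──┄─▲╬┄···
·╬░─┄╬──···
·╬╬╬┄┄┄┄···
·─┄╬─┄█─···
·┄─┄┄─┄┄···
···········

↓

···········
···········
···┄──┄┄···
·─┄┄─┄╬─···
·──┄─┄╬┄···
·╬░─┄▲──···
·╬╬╬┄┄┄┄···
·─┄╬─┄█─···
·┄─┄┄─┄┄···
···········
···········

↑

···········
···········
···········
···┄──┄┄···
·─┄┄─┄╬─···
·──┄─▲╬┄···
·╬░─┄╬──···
·╬╬╬┄┄┄┄···
·─┄╬─┄█─···
·┄─┄┄─┄┄···
···········

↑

···········
···········
···········
···───┄┄···
···┄──┄┄···
·─┄┄─▲╬─···
·──┄─┄╬┄···
·╬░─┄╬──···
·╬╬╬┄┄┄┄···
·─┄╬─┄█─···
·┄─┄┄─┄┄···

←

···········
···········
···········
···┄───┄┄··
···┄┄──┄┄··
··─┄┄▲┄╬─··
··──┄─┄╬┄··
··╬░─┄╬──··
··╬╬╬┄┄┄┄··
··─┄╬─┄█─··
··┄─┄┄─┄┄··

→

···········
···········
···········
··┄───┄┄···
··┄┄──┄┄···
·─┄┄─▲╬─···
·──┄─┄╬┄···
·╬░─┄╬──···
·╬╬╬┄┄┄┄···
·─┄╬─┄█─···
·┄─┄┄─┄┄···

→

···········
···········
···········
·┄───┄┄░···
·┄┄──┄┄╬···
─┄┄─┄▲─╬···
──┄─┄╬┄─···
╬░─┄╬──█···
╬╬╬┄┄┄┄····
─┄╬─┄█─····
┄─┄┄─┄┄····

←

···········
···········
···········
··┄───┄┄░··
··┄┄──┄┄╬··
·─┄┄─▲╬─╬··
·──┄─┄╬┄─··
·╬░─┄╬──█··
·╬╬╬┄┄┄┄···
·─┄╬─┄█─···
·┄─┄┄─┄┄···

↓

···········
···········
··┄───┄┄░··
··┄┄──┄┄╬··
·─┄┄─┄╬─╬··
·──┄─▲╬┄─··
·╬░─┄╬──█··
·╬╬╬┄┄┄┄···
·─┄╬─┄█─···
·┄─┄┄─┄┄···
···········

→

···········
···········
·┄───┄┄░···
·┄┄──┄┄╬···
─┄┄─┄╬─╬···
──┄─┄▲┄─···
╬░─┄╬──█···
╬╬╬┄┄┄┄╬···
─┄╬─┄█─····
┄─┄┄─┄┄····
···········

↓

···········
·┄───┄┄░···
·┄┄──┄┄╬···
─┄┄─┄╬─╬···
──┄─┄╬┄─···
╬░─┄╬▲─█···
╬╬╬┄┄┄┄╬···
─┄╬─┄█─┄···
┄─┄┄─┄┄····
···········
···········

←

···········
··┄───┄┄░··
··┄┄──┄┄╬··
·─┄┄─┄╬─╬··
·──┄─┄╬┄─··
·╬░─┄▲──█··
·╬╬╬┄┄┄┄╬··
·─┄╬─┄█─┄··
·┄─┄┄─┄┄···
···········
···········

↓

··┄───┄┄░··
··┄┄──┄┄╬··
·─┄┄─┄╬─╬··
·──┄─┄╬┄─··
·╬░─┄╬──█··
·╬╬╬┄▲┄┄╬··
·─┄╬─┄█─┄··
·┄─┄┄─┄┄···
···········
···········
███████████

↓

··┄┄──┄┄╬··
·─┄┄─┄╬─╬··
·──┄─┄╬┄─··
·╬░─┄╬──█··
·╬╬╬┄┄┄┄╬··
·─┄╬─▲█─┄··
·┄─┄┄─┄┄···
···╬╬─░┄···
···········
███████████
███████████

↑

··┄───┄┄░··
··┄┄──┄┄╬··
·─┄┄─┄╬─╬··
·──┄─┄╬┄─··
·╬░─┄╬──█··
·╬╬╬┄▲┄┄╬··
·─┄╬─┄█─┄··
·┄─┄┄─┄┄···
···╬╬─░┄···
···········
███████████

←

···┄───┄┄░·
···┄┄──┄┄╬·
··─┄┄─┄╬─╬·
··──┄─┄╬┄─·
··╬░─┄╬──█·
··╬╬╬▲┄┄┄╬·
··─┄╬─┄█─┄·
··┄─┄┄─┄┄··
····╬╬─░┄··
···········
███████████

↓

···┄┄──┄┄╬·
··─┄┄─┄╬─╬·
··──┄─┄╬┄─·
··╬░─┄╬──█·
··╬╬╬┄┄┄┄╬·
··─┄╬▲┄█─┄·
··┄─┄┄─┄┄··
···┄╬╬─░┄··
···········
███████████
███████████

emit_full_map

·┄───┄┄░
·┄┄──┄┄╬
─┄┄─┄╬─╬
──┄─┄╬┄─
╬░─┄╬──█
╬╬╬┄┄┄┄╬
─┄╬▲┄█─┄
┄─┄┄─┄┄·
·┄╬╬─░┄·

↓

··─┄┄─┄╬─╬·
··──┄─┄╬┄─·
··╬░─┄╬──█·
··╬╬╬┄┄┄┄╬·
··─┄╬─┄█─┄·
··┄─┄▲─┄┄··
···┄╬╬─░┄··
···┄┄░──···
███████████
███████████
███████████

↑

···┄┄──┄┄╬·
··─┄┄─┄╬─╬·
··──┄─┄╬┄─·
··╬░─┄╬──█·
··╬╬╬┄┄┄┄╬·
··─┄╬▲┄█─┄·
··┄─┄┄─┄┄··
···┄╬╬─░┄··
···┄┄░──···
███████████
███████████

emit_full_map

·┄───┄┄░
·┄┄──┄┄╬
─┄┄─┄╬─╬
──┄─┄╬┄─
╬░─┄╬──█
╬╬╬┄┄┄┄╬
─┄╬▲┄█─┄
┄─┄┄─┄┄·
·┄╬╬─░┄·
·┄┄░──··
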